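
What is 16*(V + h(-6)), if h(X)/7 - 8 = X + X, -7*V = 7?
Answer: -464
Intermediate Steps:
V = -1 (V = -⅐*7 = -1)
h(X) = 56 + 14*X (h(X) = 56 + 7*(X + X) = 56 + 7*(2*X) = 56 + 14*X)
16*(V + h(-6)) = 16*(-1 + (56 + 14*(-6))) = 16*(-1 + (56 - 84)) = 16*(-1 - 28) = 16*(-29) = -464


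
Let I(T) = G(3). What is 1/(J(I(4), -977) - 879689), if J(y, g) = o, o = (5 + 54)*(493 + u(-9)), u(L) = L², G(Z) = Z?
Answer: -1/845823 ≈ -1.1823e-6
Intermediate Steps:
I(T) = 3
o = 33866 (o = (5 + 54)*(493 + (-9)²) = 59*(493 + 81) = 59*574 = 33866)
J(y, g) = 33866
1/(J(I(4), -977) - 879689) = 1/(33866 - 879689) = 1/(-845823) = -1/845823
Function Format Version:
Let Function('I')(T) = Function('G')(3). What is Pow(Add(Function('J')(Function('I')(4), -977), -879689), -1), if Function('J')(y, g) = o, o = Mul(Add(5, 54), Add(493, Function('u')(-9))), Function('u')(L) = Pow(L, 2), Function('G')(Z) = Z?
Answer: Rational(-1, 845823) ≈ -1.1823e-6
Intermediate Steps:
Function('I')(T) = 3
o = 33866 (o = Mul(Add(5, 54), Add(493, Pow(-9, 2))) = Mul(59, Add(493, 81)) = Mul(59, 574) = 33866)
Function('J')(y, g) = 33866
Pow(Add(Function('J')(Function('I')(4), -977), -879689), -1) = Pow(Add(33866, -879689), -1) = Pow(-845823, -1) = Rational(-1, 845823)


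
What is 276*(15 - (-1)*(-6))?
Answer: 2484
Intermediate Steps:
276*(15 - (-1)*(-6)) = 276*(15 - 1*6) = 276*(15 - 6) = 276*9 = 2484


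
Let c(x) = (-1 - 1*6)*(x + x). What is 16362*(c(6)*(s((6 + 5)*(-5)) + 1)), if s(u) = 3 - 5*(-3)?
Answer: -26113752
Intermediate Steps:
c(x) = -14*x (c(x) = (-1 - 6)*(2*x) = -14*x)
s(u) = 18 (s(u) = 3 + 15 = 18)
16362*(c(6)*(s((6 + 5)*(-5)) + 1)) = 16362*((-14*6)*(18 + 1)) = 16362*(-84*19) = 16362*(-1596) = -26113752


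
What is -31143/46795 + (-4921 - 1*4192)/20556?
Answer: -152374049/137416860 ≈ -1.1088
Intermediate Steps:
-31143/46795 + (-4921 - 1*4192)/20556 = -31143*1/46795 + (-4921 - 4192)*(1/20556) = -4449/6685 - 9113*1/20556 = -4449/6685 - 9113/20556 = -152374049/137416860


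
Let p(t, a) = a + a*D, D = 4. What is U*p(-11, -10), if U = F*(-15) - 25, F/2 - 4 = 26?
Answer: 46250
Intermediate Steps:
F = 60 (F = 8 + 2*26 = 8 + 52 = 60)
p(t, a) = 5*a (p(t, a) = a + a*4 = a + 4*a = 5*a)
U = -925 (U = 60*(-15) - 25 = -900 - 25 = -925)
U*p(-11, -10) = -4625*(-10) = -925*(-50) = 46250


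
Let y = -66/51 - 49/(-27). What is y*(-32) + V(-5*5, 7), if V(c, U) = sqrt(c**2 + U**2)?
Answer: -7648/459 + sqrt(674) ≈ 9.2992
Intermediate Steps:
V(c, U) = sqrt(U**2 + c**2)
y = 239/459 (y = -66*1/51 - 49*(-1/27) = -22/17 + 49/27 = 239/459 ≈ 0.52070)
y*(-32) + V(-5*5, 7) = (239/459)*(-32) + sqrt(7**2 + (-5*5)**2) = -7648/459 + sqrt(49 + (-25)**2) = -7648/459 + sqrt(49 + 625) = -7648/459 + sqrt(674)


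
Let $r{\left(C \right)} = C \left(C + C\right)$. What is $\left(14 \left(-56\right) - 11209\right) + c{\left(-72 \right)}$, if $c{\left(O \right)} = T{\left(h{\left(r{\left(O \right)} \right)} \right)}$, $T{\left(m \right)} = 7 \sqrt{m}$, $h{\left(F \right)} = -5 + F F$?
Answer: $-11993 + 7 \sqrt{107495419} \approx 60583.0$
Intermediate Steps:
$r{\left(C \right)} = 2 C^{2}$ ($r{\left(C \right)} = C 2 C = 2 C^{2}$)
$h{\left(F \right)} = -5 + F^{2}$
$c{\left(O \right)} = 7 \sqrt{-5 + 4 O^{4}}$ ($c{\left(O \right)} = 7 \sqrt{-5 + \left(2 O^{2}\right)^{2}} = 7 \sqrt{-5 + 4 O^{4}}$)
$\left(14 \left(-56\right) - 11209\right) + c{\left(-72 \right)} = \left(14 \left(-56\right) - 11209\right) + 7 \sqrt{-5 + 4 \left(-72\right)^{4}} = \left(-784 - 11209\right) + 7 \sqrt{-5 + 4 \cdot 26873856} = -11993 + 7 \sqrt{-5 + 107495424} = -11993 + 7 \sqrt{107495419}$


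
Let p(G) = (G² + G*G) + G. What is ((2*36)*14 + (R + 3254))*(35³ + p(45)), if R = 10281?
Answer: 683084710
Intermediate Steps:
p(G) = G + 2*G² (p(G) = (G² + G²) + G = 2*G² + G = G + 2*G²)
((2*36)*14 + (R + 3254))*(35³ + p(45)) = ((2*36)*14 + (10281 + 3254))*(35³ + 45*(1 + 2*45)) = (72*14 + 13535)*(42875 + 45*(1 + 90)) = (1008 + 13535)*(42875 + 45*91) = 14543*(42875 + 4095) = 14543*46970 = 683084710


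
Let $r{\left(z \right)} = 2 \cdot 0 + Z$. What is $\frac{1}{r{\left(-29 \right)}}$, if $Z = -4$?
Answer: $- \frac{1}{4} \approx -0.25$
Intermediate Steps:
$r{\left(z \right)} = -4$ ($r{\left(z \right)} = 2 \cdot 0 - 4 = 0 - 4 = -4$)
$\frac{1}{r{\left(-29 \right)}} = \frac{1}{-4} = - \frac{1}{4}$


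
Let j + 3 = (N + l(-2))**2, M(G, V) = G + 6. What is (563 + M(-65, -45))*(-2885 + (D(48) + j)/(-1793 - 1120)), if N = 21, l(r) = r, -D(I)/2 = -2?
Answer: -1411933656/971 ≈ -1.4541e+6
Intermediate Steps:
D(I) = 4 (D(I) = -2*(-2) = 4)
M(G, V) = 6 + G
j = 358 (j = -3 + (21 - 2)**2 = -3 + 19**2 = -3 + 361 = 358)
(563 + M(-65, -45))*(-2885 + (D(48) + j)/(-1793 - 1120)) = (563 + (6 - 65))*(-2885 + (4 + 358)/(-1793 - 1120)) = (563 - 59)*(-2885 + 362/(-2913)) = 504*(-2885 + 362*(-1/2913)) = 504*(-2885 - 362/2913) = 504*(-8404367/2913) = -1411933656/971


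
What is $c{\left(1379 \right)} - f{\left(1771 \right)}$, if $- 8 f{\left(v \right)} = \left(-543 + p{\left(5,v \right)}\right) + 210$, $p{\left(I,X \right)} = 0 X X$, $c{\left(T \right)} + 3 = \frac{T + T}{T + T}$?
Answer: $- \frac{349}{8} \approx -43.625$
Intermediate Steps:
$c{\left(T \right)} = -2$ ($c{\left(T \right)} = -3 + \frac{T + T}{T + T} = -3 + \frac{2 T}{2 T} = -3 + 2 T \frac{1}{2 T} = -3 + 1 = -2$)
$p{\left(I,X \right)} = 0$ ($p{\left(I,X \right)} = 0 X = 0$)
$f{\left(v \right)} = \frac{333}{8}$ ($f{\left(v \right)} = - \frac{\left(-543 + 0\right) + 210}{8} = - \frac{-543 + 210}{8} = \left(- \frac{1}{8}\right) \left(-333\right) = \frac{333}{8}$)
$c{\left(1379 \right)} - f{\left(1771 \right)} = -2 - \frac{333}{8} = - \frac{349}{8}$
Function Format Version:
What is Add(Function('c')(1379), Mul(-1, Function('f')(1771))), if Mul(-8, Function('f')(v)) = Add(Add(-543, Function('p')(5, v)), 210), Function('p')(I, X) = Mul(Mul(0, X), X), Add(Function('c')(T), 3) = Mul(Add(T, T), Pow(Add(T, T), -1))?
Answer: Rational(-349, 8) ≈ -43.625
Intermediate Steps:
Function('c')(T) = -2 (Function('c')(T) = Add(-3, Mul(Add(T, T), Pow(Add(T, T), -1))) = Add(-3, Mul(Mul(2, T), Pow(Mul(2, T), -1))) = Add(-3, Mul(Mul(2, T), Mul(Rational(1, 2), Pow(T, -1)))) = Add(-3, 1) = -2)
Function('p')(I, X) = 0 (Function('p')(I, X) = Mul(0, X) = 0)
Function('f')(v) = Rational(333, 8) (Function('f')(v) = Mul(Rational(-1, 8), Add(Add(-543, 0), 210)) = Mul(Rational(-1, 8), Add(-543, 210)) = Mul(Rational(-1, 8), -333) = Rational(333, 8))
Add(Function('c')(1379), Mul(-1, Function('f')(1771))) = Add(-2, Mul(-1, Rational(333, 8))) = Add(-2, Rational(-333, 8)) = Rational(-349, 8)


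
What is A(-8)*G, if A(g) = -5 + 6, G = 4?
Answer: 4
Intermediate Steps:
A(g) = 1
A(-8)*G = 1*4 = 4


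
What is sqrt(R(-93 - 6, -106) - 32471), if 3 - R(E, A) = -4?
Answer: 4*I*sqrt(2029) ≈ 180.18*I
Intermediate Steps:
R(E, A) = 7 (R(E, A) = 3 - 1*(-4) = 3 + 4 = 7)
sqrt(R(-93 - 6, -106) - 32471) = sqrt(7 - 32471) = sqrt(-32464) = 4*I*sqrt(2029)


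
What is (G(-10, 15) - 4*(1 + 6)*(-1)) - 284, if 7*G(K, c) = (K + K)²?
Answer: -1392/7 ≈ -198.86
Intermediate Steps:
G(K, c) = 4*K²/7 (G(K, c) = (K + K)²/7 = (2*K)²/7 = (4*K²)/7 = 4*K²/7)
(G(-10, 15) - 4*(1 + 6)*(-1)) - 284 = ((4/7)*(-10)² - 4*(1 + 6)*(-1)) - 284 = ((4/7)*100 - 28*(-1)) - 284 = (400/7 - 4*(-7)) - 284 = (400/7 + 28) - 284 = 596/7 - 284 = -1392/7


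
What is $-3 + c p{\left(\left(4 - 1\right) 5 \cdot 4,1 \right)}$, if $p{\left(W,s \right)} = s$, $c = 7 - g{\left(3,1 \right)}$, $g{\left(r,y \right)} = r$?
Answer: $1$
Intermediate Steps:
$c = 4$ ($c = 7 - 3 = 4$)
$-3 + c p{\left(\left(4 - 1\right) 5 \cdot 4,1 \right)} = -3 + 4 \cdot 1 = -3 + 4 = 1$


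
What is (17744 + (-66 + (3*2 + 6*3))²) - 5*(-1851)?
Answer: 28763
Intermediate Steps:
(17744 + (-66 + (3*2 + 6*3))²) - 5*(-1851) = (17744 + (-66 + (6 + 18))²) + 9255 = (17744 + (-66 + 24)²) + 9255 = (17744 + (-42)²) + 9255 = (17744 + 1764) + 9255 = 19508 + 9255 = 28763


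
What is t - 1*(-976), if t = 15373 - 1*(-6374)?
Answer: 22723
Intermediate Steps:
t = 21747 (t = 15373 + 6374 = 21747)
t - 1*(-976) = 21747 - 1*(-976) = 21747 + 976 = 22723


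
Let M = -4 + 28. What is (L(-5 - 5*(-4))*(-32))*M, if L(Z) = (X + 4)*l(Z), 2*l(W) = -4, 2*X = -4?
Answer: 3072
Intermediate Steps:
X = -2 (X = (½)*(-4) = -2)
M = 24
l(W) = -2 (l(W) = (½)*(-4) = -2)
L(Z) = -4 (L(Z) = (-2 + 4)*(-2) = 2*(-2) = -4)
(L(-5 - 5*(-4))*(-32))*M = -4*(-32)*24 = 128*24 = 3072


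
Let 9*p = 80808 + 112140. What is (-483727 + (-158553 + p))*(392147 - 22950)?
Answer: -687638273228/3 ≈ -2.2921e+11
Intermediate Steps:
p = 64316/3 (p = (80808 + 112140)/9 = (⅑)*192948 = 64316/3 ≈ 21439.)
(-483727 + (-158553 + p))*(392147 - 22950) = (-483727 + (-158553 + 64316/3))*(392147 - 22950) = (-483727 - 411343/3)*369197 = -1862524/3*369197 = -687638273228/3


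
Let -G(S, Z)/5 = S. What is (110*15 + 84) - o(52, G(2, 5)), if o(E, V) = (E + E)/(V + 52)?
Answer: 36362/21 ≈ 1731.5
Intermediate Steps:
G(S, Z) = -5*S
o(E, V) = 2*E/(52 + V) (o(E, V) = (2*E)/(52 + V) = 2*E/(52 + V))
(110*15 + 84) - o(52, G(2, 5)) = (110*15 + 84) - 2*52/(52 - 5*2) = (1650 + 84) - 2*52/(52 - 10) = 1734 - 2*52/42 = 1734 - 1*52/21 = 1734 - 52/21 = 36362/21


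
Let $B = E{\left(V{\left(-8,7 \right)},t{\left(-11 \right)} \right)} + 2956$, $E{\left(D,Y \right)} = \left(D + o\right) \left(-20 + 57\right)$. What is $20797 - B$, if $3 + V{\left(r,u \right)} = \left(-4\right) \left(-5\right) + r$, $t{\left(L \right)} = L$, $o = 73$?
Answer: $14807$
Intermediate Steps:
$V{\left(r,u \right)} = 17 + r$ ($V{\left(r,u \right)} = -3 + \left(\left(-4\right) \left(-5\right) + r\right) = -3 + \left(20 + r\right) = 17 + r$)
$E{\left(D,Y \right)} = 2701 + 37 D$ ($E{\left(D,Y \right)} = \left(D + 73\right) \left(-20 + 57\right) = \left(73 + D\right) 37 = 2701 + 37 D$)
$B = 5990$ ($B = \left(2701 + 37 \left(17 - 8\right)\right) + 2956 = \left(2701 + 37 \cdot 9\right) + 2956 = \left(2701 + 333\right) + 2956 = 3034 + 2956 = 5990$)
$20797 - B = 20797 - 5990 = 14807$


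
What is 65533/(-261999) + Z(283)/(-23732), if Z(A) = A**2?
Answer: -22538467067/6217760268 ≈ -3.6249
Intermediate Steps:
65533/(-261999) + Z(283)/(-23732) = 65533/(-261999) + 283**2/(-23732) = 65533*(-1/261999) + 80089*(-1/23732) = -65533/261999 - 80089/23732 = -22538467067/6217760268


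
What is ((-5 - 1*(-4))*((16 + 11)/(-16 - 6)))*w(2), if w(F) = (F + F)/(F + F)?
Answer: 27/22 ≈ 1.2273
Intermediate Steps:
w(F) = 1 (w(F) = (2*F)/((2*F)) = (2*F)*(1/(2*F)) = 1)
((-5 - 1*(-4))*((16 + 11)/(-16 - 6)))*w(2) = ((-5 - 1*(-4))*((16 + 11)/(-16 - 6)))*1 = ((-5 + 4)*(27/(-22)))*1 = -27*(-1)/22*1 = -1*(-27/22)*1 = (27/22)*1 = 27/22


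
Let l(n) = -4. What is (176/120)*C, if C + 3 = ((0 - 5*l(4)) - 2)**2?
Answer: 2354/5 ≈ 470.80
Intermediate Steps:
C = 321 (C = -3 + ((0 - 5*(-4)) - 2)**2 = -3 + ((0 + 20) - 2)**2 = -3 + (20 - 2)**2 = -3 + 18**2 = -3 + 324 = 321)
(176/120)*C = (176/120)*321 = (176*(1/120))*321 = (22/15)*321 = 2354/5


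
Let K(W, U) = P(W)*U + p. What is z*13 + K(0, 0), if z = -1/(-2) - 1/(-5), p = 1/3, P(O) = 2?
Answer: 283/30 ≈ 9.4333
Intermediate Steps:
p = ⅓ ≈ 0.33333
K(W, U) = ⅓ + 2*U (K(W, U) = 2*U + ⅓ = ⅓ + 2*U)
z = 7/10 (z = -1*(-½) - 1*(-⅕) = ½ + ⅕ = 7/10 ≈ 0.70000)
z*13 + K(0, 0) = (7/10)*13 + (⅓ + 2*0) = 91/10 + (⅓ + 0) = 91/10 + ⅓ = 283/30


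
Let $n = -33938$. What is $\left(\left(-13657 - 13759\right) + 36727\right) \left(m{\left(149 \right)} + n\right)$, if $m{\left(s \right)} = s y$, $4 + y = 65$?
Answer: $-231369039$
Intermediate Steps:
$y = 61$ ($y = -4 + 65 = 61$)
$m{\left(s \right)} = 61 s$ ($m{\left(s \right)} = s 61 = 61 s$)
$\left(\left(-13657 - 13759\right) + 36727\right) \left(m{\left(149 \right)} + n\right) = \left(\left(-13657 - 13759\right) + 36727\right) \left(61 \cdot 149 - 33938\right) = \left(\left(-13657 - 13759\right) + 36727\right) \left(9089 - 33938\right) = \left(-27416 + 36727\right) \left(-24849\right) = 9311 \left(-24849\right) = -231369039$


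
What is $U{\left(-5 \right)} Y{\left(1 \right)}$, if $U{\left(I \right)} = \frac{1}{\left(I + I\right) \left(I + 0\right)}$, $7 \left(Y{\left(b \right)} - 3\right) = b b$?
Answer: $\frac{11}{175} \approx 0.062857$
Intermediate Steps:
$Y{\left(b \right)} = 3 + \frac{b^{2}}{7}$ ($Y{\left(b \right)} = 3 + \frac{b b}{7} = 3 + \frac{b^{2}}{7}$)
$U{\left(I \right)} = \frac{1}{2 I^{2}}$ ($U{\left(I \right)} = \frac{1}{2 I I} = \frac{1}{2 I^{2}}$)
$U{\left(-5 \right)} Y{\left(1 \right)} = \frac{1}{2 \cdot 25} \left(3 + \frac{1^{2}}{7}\right) = \frac{1}{2} \cdot \frac{1}{25} \left(3 + \frac{1}{7} \cdot 1\right) = \frac{3 + \frac{1}{7}}{50} = \frac{1}{50} \cdot \frac{22}{7} = \frac{11}{175}$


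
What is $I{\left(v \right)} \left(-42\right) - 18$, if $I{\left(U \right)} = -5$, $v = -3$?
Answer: $192$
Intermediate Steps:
$I{\left(v \right)} \left(-42\right) - 18 = \left(-5\right) \left(-42\right) - 18 = 210 - 18 = 192$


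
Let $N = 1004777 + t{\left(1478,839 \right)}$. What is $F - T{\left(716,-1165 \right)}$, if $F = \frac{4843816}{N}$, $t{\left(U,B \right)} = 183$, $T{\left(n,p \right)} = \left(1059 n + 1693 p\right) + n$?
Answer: $\frac{152426029177}{125620} \approx 1.2134 \cdot 10^{6}$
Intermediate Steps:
$T{\left(n,p \right)} = 1060 n + 1693 p$
$N = 1004960$ ($N = 1004777 + 183 = 1004960$)
$F = \frac{605477}{125620}$ ($F = \frac{4843816}{1004960} = 4843816 \cdot \frac{1}{1004960} = \frac{605477}{125620} \approx 4.8199$)
$F - T{\left(716,-1165 \right)} = \frac{605477}{125620} - \left(1060 \cdot 716 + 1693 \left(-1165\right)\right) = \frac{605477}{125620} - \left(758960 - 1972345\right) = \frac{605477}{125620} - -1213385 = \frac{605477}{125620} + 1213385 = \frac{152426029177}{125620}$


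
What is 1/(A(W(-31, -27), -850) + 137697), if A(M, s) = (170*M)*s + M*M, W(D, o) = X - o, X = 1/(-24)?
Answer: -576/2164063919 ≈ -2.6617e-7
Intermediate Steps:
X = -1/24 ≈ -0.041667
W(D, o) = -1/24 - o
A(M, s) = M**2 + 170*M*s (A(M, s) = 170*M*s + M**2 = M**2 + 170*M*s)
1/(A(W(-31, -27), -850) + 137697) = 1/((-1/24 - 1*(-27))*((-1/24 - 1*(-27)) + 170*(-850)) + 137697) = 1/((-1/24 + 27)*((-1/24 + 27) - 144500) + 137697) = 1/(647*(647/24 - 144500)/24 + 137697) = 1/((647/24)*(-3467353/24) + 137697) = 1/(-2243377391/576 + 137697) = 1/(-2164063919/576) = -576/2164063919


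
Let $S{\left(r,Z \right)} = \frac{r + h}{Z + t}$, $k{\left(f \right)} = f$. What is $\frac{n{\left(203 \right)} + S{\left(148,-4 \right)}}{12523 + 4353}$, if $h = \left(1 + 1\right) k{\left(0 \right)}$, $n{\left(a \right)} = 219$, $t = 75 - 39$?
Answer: $\frac{1789}{135008} \approx 0.013251$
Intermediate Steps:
$t = 36$ ($t = 75 - 39 = 36$)
$h = 0$ ($h = \left(1 + 1\right) 0 = 2 \cdot 0 = 0$)
$S{\left(r,Z \right)} = \frac{r}{36 + Z}$ ($S{\left(r,Z \right)} = \frac{r + 0}{Z + 36} = \frac{r}{36 + Z}$)
$\frac{n{\left(203 \right)} + S{\left(148,-4 \right)}}{12523 + 4353} = \frac{219 + \frac{148}{36 - 4}}{12523 + 4353} = \frac{219 + \frac{148}{32}}{16876} = \left(219 + 148 \cdot \frac{1}{32}\right) \frac{1}{16876} = \left(219 + \frac{37}{8}\right) \frac{1}{16876} = \frac{1789}{8} \cdot \frac{1}{16876} = \frac{1789}{135008}$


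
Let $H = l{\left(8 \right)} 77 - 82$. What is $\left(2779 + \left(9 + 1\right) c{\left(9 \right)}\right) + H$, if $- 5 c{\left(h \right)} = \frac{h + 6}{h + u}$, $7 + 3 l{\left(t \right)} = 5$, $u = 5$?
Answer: $\frac{55514}{21} \approx 2643.5$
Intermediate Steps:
$l{\left(t \right)} = - \frac{2}{3}$ ($l{\left(t \right)} = - \frac{7}{3} + \frac{1}{3} \cdot 5 = - \frac{7}{3} + \frac{5}{3} = - \frac{2}{3}$)
$c{\left(h \right)} = - \frac{6 + h}{5 \left(5 + h\right)}$ ($c{\left(h \right)} = - \frac{\left(h + 6\right) \frac{1}{h + 5}}{5} = - \frac{\left(6 + h\right) \frac{1}{5 + h}}{5} = - \frac{\frac{1}{5 + h} \left(6 + h\right)}{5} = - \frac{6 + h}{5 \left(5 + h\right)}$)
$H = - \frac{400}{3}$ ($H = \left(- \frac{2}{3}\right) 77 - 82 = - \frac{154}{3} - 82 = - \frac{400}{3} \approx -133.33$)
$\left(2779 + \left(9 + 1\right) c{\left(9 \right)}\right) + H = \left(2779 + \left(9 + 1\right) \frac{-6 - 9}{5 \left(5 + 9\right)}\right) - \frac{400}{3} = \left(2779 + 10 \frac{-6 - 9}{5 \cdot 14}\right) - \frac{400}{3} = \left(2779 + 10 \cdot \frac{1}{5} \cdot \frac{1}{14} \left(-15\right)\right) - \frac{400}{3} = \left(2779 + 10 \left(- \frac{3}{14}\right)\right) - \frac{400}{3} = \left(2779 - \frac{15}{7}\right) - \frac{400}{3} = \frac{19438}{7} - \frac{400}{3} = \frac{55514}{21}$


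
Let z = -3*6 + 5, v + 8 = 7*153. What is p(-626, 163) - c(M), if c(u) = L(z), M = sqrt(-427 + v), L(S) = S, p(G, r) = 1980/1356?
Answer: 1634/113 ≈ 14.460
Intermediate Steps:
v = 1063 (v = -8 + 7*153 = -8 + 1071 = 1063)
z = -13 (z = -18 + 5 = -13)
p(G, r) = 165/113 (p(G, r) = 1980*(1/1356) = 165/113)
M = 2*sqrt(159) (M = sqrt(-427 + 1063) = sqrt(636) = 2*sqrt(159) ≈ 25.219)
c(u) = -13
p(-626, 163) - c(M) = 165/113 - 1*(-13) = 165/113 + 13 = 1634/113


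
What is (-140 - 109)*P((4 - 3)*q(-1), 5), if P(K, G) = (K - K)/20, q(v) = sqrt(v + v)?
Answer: 0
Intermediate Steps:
q(v) = sqrt(2)*sqrt(v) (q(v) = sqrt(2*v) = sqrt(2)*sqrt(v))
P(K, G) = 0 (P(K, G) = 0*(1/20) = 0)
(-140 - 109)*P((4 - 3)*q(-1), 5) = (-140 - 109)*0 = -249*0 = 0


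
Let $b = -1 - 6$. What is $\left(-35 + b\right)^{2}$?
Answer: $1764$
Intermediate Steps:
$b = -7$
$\left(-35 + b\right)^{2} = \left(-35 - 7\right)^{2} = \left(-42\right)^{2} = 1764$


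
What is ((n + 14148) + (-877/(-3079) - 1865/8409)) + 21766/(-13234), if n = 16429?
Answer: 5238266431205072/171322804887 ≈ 30575.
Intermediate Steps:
((n + 14148) + (-877/(-3079) - 1865/8409)) + 21766/(-13234) = ((16429 + 14148) + (-877/(-3079) - 1865/8409)) + 21766/(-13234) = (30577 + (-877*(-1/3079) - 1865*1/8409)) + 21766*(-1/13234) = (30577 + (877/3079 - 1865/8409)) - 10883/6617 = (30577 + 1632358/25891311) - 10883/6617 = 791680248805/25891311 - 10883/6617 = 5238266431205072/171322804887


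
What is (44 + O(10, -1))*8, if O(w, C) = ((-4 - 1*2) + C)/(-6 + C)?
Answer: 360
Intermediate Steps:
O(w, C) = 1 (O(w, C) = ((-4 - 2) + C)/(-6 + C) = (-6 + C)/(-6 + C) = 1)
(44 + O(10, -1))*8 = (44 + 1)*8 = 45*8 = 360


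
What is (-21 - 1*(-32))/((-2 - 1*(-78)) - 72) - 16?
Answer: -53/4 ≈ -13.250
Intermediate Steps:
(-21 - 1*(-32))/((-2 - 1*(-78)) - 72) - 16 = (-21 + 32)/((-2 + 78) - 72) - 16 = 11/(76 - 72) - 16 = 11/4 - 16 = -53/4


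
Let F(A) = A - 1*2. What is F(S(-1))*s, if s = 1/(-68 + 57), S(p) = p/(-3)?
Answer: 5/33 ≈ 0.15152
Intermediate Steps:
S(p) = -p/3 (S(p) = p*(-⅓) = -p/3)
F(A) = -2 + A (F(A) = A - 2 = -2 + A)
s = -1/11 (s = 1/(-11) = -1/11 ≈ -0.090909)
F(S(-1))*s = (-2 - ⅓*(-1))*(-1/11) = (-2 + ⅓)*(-1/11) = -5/3*(-1/11) = 5/33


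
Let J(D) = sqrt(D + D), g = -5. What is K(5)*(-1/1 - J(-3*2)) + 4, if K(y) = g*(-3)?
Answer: -11 - 30*I*sqrt(3) ≈ -11.0 - 51.962*I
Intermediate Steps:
K(y) = 15 (K(y) = -5*(-3) = 15)
J(D) = sqrt(2)*sqrt(D) (J(D) = sqrt(2*D) = sqrt(2)*sqrt(D))
K(5)*(-1/1 - J(-3*2)) + 4 = 15*(-1/1 - sqrt(2)*sqrt(-3*2)) + 4 = 15*(-1*1 - sqrt(2)*sqrt(-6)) + 4 = 15*(-1 - sqrt(2)*I*sqrt(6)) + 4 = 15*(-1 - 2*I*sqrt(3)) + 4 = (-15 - 30*I*sqrt(3)) + 4 = -11 - 30*I*sqrt(3)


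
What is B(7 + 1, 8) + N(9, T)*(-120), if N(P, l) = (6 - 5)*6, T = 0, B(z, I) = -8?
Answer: -728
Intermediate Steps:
N(P, l) = 6 (N(P, l) = 1*6 = 6)
B(7 + 1, 8) + N(9, T)*(-120) = -8 + 6*(-120) = -8 - 720 = -728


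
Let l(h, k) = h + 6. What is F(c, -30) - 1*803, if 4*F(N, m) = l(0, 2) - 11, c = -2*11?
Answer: -3217/4 ≈ -804.25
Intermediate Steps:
l(h, k) = 6 + h
c = -22
F(N, m) = -5/4 (F(N, m) = ((6 + 0) - 11)/4 = (6 - 11)/4 = (¼)*(-5) = -5/4)
F(c, -30) - 1*803 = -5/4 - 1*803 = -5/4 - 803 = -3217/4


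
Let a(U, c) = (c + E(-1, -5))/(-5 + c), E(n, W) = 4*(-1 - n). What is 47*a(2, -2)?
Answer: 94/7 ≈ 13.429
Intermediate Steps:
E(n, W) = -4 - 4*n
a(U, c) = c/(-5 + c) (a(U, c) = (c + (-4 - 4*(-1)))/(-5 + c) = (c + (-4 + 4))/(-5 + c) = (c + 0)/(-5 + c) = c/(-5 + c))
47*a(2, -2) = 47*(-2/(-5 - 2)) = 47*(-2/(-7)) = 47*(-2*(-⅐)) = 47*(2/7) = 94/7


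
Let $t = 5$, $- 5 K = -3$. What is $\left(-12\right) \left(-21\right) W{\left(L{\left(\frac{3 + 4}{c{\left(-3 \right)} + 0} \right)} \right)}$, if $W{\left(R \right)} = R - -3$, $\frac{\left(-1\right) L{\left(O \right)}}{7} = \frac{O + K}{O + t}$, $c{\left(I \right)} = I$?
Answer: $\frac{9513}{5} \approx 1902.6$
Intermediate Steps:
$K = \frac{3}{5}$ ($K = \left(- \frac{1}{5}\right) \left(-3\right) = \frac{3}{5} \approx 0.6$)
$L{\left(O \right)} = - \frac{7 \left(\frac{3}{5} + O\right)}{5 + O}$ ($L{\left(O \right)} = - 7 \frac{O + \frac{3}{5}}{O + 5} = - 7 \frac{\frac{3}{5} + O}{5 + O} = - \frac{7 \left(\frac{3}{5} + O\right)}{5 + O}$)
$W{\left(R \right)} = 3 + R$ ($W{\left(R \right)} = R + 3 = 3 + R$)
$\left(-12\right) \left(-21\right) W{\left(L{\left(\frac{3 + 4}{c{\left(-3 \right)} + 0} \right)} \right)} = \left(-12\right) \left(-21\right) \left(3 + \frac{7 \left(-3 - 5 \frac{3 + 4}{-3 + 0}\right)}{5 \left(5 + \frac{3 + 4}{-3 + 0}\right)}\right) = 252 \left(3 + \frac{7 \left(-3 - 5 \frac{7}{-3}\right)}{5 \left(5 + \frac{7}{-3}\right)}\right) = 252 \left(3 + \frac{7 \left(-3 - 5 \cdot 7 \left(- \frac{1}{3}\right)\right)}{5 \left(5 + 7 \left(- \frac{1}{3}\right)\right)}\right) = 252 \left(3 + \frac{7 \left(-3 - - \frac{35}{3}\right)}{5 \left(5 - \frac{7}{3}\right)}\right) = 252 \left(3 + \frac{7 \left(-3 + \frac{35}{3}\right)}{5 \cdot \frac{8}{3}}\right) = 252 \left(3 + \frac{7}{5} \cdot \frac{3}{8} \cdot \frac{26}{3}\right) = 252 \left(3 + \frac{91}{20}\right) = 252 \cdot \frac{151}{20} = \frac{9513}{5}$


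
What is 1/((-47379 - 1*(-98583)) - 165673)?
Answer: -1/114469 ≈ -8.7360e-6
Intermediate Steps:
1/((-47379 - 1*(-98583)) - 165673) = 1/((-47379 + 98583) - 165673) = 1/(51204 - 165673) = 1/(-114469) = -1/114469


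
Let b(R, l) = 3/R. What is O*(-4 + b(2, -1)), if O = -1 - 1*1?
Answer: 5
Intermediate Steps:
O = -2 (O = -1 - 1 = -2)
O*(-4 + b(2, -1)) = -2*(-4 + 3/2) = -2*(-5/2) = 5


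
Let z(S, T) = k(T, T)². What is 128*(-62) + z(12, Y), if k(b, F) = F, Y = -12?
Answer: -7792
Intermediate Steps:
z(S, T) = T²
128*(-62) + z(12, Y) = 128*(-62) + (-12)² = -7936 + 144 = -7792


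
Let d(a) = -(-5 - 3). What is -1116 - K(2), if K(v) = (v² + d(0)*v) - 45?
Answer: -1091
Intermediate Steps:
d(a) = 8 (d(a) = -1*(-8) = 8)
K(v) = -45 + v² + 8*v (K(v) = (v² + 8*v) - 45 = -45 + v² + 8*v)
-1116 - K(2) = -1116 - (-45 + 2² + 8*2) = -1116 - (-45 + 4 + 16) = -1116 - 1*(-25) = -1116 + 25 = -1091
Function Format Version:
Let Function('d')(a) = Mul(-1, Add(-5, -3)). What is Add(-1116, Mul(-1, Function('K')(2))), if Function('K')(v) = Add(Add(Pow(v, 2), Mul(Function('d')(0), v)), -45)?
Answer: -1091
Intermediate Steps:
Function('d')(a) = 8 (Function('d')(a) = Mul(-1, -8) = 8)
Function('K')(v) = Add(-45, Pow(v, 2), Mul(8, v)) (Function('K')(v) = Add(Add(Pow(v, 2), Mul(8, v)), -45) = Add(-45, Pow(v, 2), Mul(8, v)))
Add(-1116, Mul(-1, Function('K')(2))) = Add(-1116, Mul(-1, Add(-45, Pow(2, 2), Mul(8, 2)))) = Add(-1116, Mul(-1, Add(-45, 4, 16))) = Add(-1116, Mul(-1, -25)) = Add(-1116, 25) = -1091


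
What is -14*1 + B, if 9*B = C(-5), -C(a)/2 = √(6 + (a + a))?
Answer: -14 - 4*I/9 ≈ -14.0 - 0.44444*I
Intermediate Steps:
C(a) = -2*√(6 + 2*a) (C(a) = -2*√(6 + (a + a)) = -2*√(6 + 2*a))
B = -4*I/9 (B = (-2*√(6 + 2*(-5)))/9 = (-2*√(6 - 10))/9 = (-4*I)/9 = -4*I/9 ≈ -0.44444*I)
-14*1 + B = -14*1 - 4*I/9 = -14 - 4*I/9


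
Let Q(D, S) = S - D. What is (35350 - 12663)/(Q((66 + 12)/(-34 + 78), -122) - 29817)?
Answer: -499114/658697 ≈ -0.75773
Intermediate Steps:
(35350 - 12663)/(Q((66 + 12)/(-34 + 78), -122) - 29817) = (35350 - 12663)/((-122 - (66 + 12)/(-34 + 78)) - 29817) = 22687/((-122 - 78/44) - 29817) = 22687/((-122 - 1*39/22) - 29817) = 22687/((-122 - 39/22) - 29817) = 22687/(-2723/22 - 29817) = 22687/(-658697/22) = 22687*(-22/658697) = -499114/658697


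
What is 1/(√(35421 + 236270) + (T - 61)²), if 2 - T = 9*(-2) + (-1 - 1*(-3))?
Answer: 1849/3147110 - √271691/3147110 ≈ 0.00042190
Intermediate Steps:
T = 18 (T = 2 - (9*(-2) + (-1 - 1*(-3))) = 2 - (-18 + (-1 + 3)) = 2 - (-18 + 2) = 2 - 1*(-16) = 2 + 16 = 18)
1/(√(35421 + 236270) + (T - 61)²) = 1/(√(35421 + 236270) + (18 - 61)²) = 1/(√271691 + (-43)²) = 1/(√271691 + 1849) = 1/(1849 + √271691)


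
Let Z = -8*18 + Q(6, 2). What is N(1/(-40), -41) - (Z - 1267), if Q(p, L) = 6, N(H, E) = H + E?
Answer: 54559/40 ≈ 1364.0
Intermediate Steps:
N(H, E) = E + H
Z = -138 (Z = -8*18 + 6 = -144 + 6 = -138)
N(1/(-40), -41) - (Z - 1267) = (-41 + 1/(-40)) - (-138 - 1267) = (-41 - 1/40) - 1*(-1405) = -1641/40 + 1405 = 54559/40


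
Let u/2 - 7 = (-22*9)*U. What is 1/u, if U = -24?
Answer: 1/9518 ≈ 0.00010506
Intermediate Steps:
u = 9518 (u = 14 + 2*(-22*9*(-24)) = 14 + 2*(-198*(-24)) = 14 + 2*4752 = 14 + 9504 = 9518)
1/u = 1/9518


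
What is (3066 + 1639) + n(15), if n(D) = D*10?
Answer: 4855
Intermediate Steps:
n(D) = 10*D
(3066 + 1639) + n(15) = (3066 + 1639) + 10*15 = 4705 + 150 = 4855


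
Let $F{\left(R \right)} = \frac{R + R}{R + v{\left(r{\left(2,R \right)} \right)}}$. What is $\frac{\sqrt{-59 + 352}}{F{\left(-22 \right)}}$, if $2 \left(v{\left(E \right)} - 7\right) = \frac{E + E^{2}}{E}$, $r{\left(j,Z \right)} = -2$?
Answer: $\frac{31 \sqrt{293}}{88} \approx 6.0299$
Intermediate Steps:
$v{\left(E \right)} = 7 + \frac{E + E^{2}}{2 E}$ ($v{\left(E \right)} = 7 + \frac{\frac{1}{E} \left(E + E^{2}\right)}{2} = 7 + \frac{E + E^{2}}{2 E}$)
$F{\left(R \right)} = \frac{2 R}{\frac{13}{2} + R}$ ($F{\left(R \right)} = \frac{R + R}{R + \left(\frac{15}{2} + \frac{1}{2} \left(-2\right)\right)} = \frac{2 R}{R + \left(\frac{15}{2} - 1\right)} = \frac{2 R}{R + \frac{13}{2}} = \frac{2 R}{\frac{13}{2} + R}$)
$\frac{\sqrt{-59 + 352}}{F{\left(-22 \right)}} = \frac{\sqrt{-59 + 352}}{4 \left(-22\right) \frac{1}{13 + 2 \left(-22\right)}} = \frac{\sqrt{293}}{4 \left(-22\right) \frac{1}{13 - 44}} = \frac{\sqrt{293}}{4 \left(-22\right) \frac{1}{-31}} = \frac{\sqrt{293}}{4 \left(-22\right) \left(- \frac{1}{31}\right)} = \frac{\sqrt{293}}{\frac{88}{31}} = \sqrt{293} \cdot \frac{31}{88} = \frac{31 \sqrt{293}}{88}$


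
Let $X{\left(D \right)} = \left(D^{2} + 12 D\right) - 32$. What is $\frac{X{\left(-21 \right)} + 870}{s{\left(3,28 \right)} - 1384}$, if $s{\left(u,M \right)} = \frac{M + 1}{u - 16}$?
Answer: $- \frac{13351}{18021} \approx -0.74086$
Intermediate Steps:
$X{\left(D \right)} = -32 + D^{2} + 12 D$
$s{\left(u,M \right)} = \frac{1 + M}{-16 + u}$
$\frac{X{\left(-21 \right)} + 870}{s{\left(3,28 \right)} - 1384} = \frac{\left(-32 + \left(-21\right)^{2} + 12 \left(-21\right)\right) + 870}{\frac{1 + 28}{-16 + 3} - 1384} = \frac{\left(-32 + 441 - 252\right) + 870}{\frac{1}{-13} \cdot 29 - 1384} = \frac{157 + 870}{\left(- \frac{1}{13}\right) 29 - 1384} = \frac{1}{- \frac{29}{13} - 1384} \cdot 1027 = \frac{1}{- \frac{18021}{13}} \cdot 1027 = \left(- \frac{13}{18021}\right) 1027 = - \frac{13351}{18021}$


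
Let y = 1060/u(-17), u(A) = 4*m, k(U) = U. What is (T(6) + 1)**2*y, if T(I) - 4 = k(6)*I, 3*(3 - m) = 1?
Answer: 1336395/8 ≈ 1.6705e+5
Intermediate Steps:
m = 8/3 (m = 3 - 1/3*1 = 3 - 1/3 = 8/3 ≈ 2.6667)
T(I) = 4 + 6*I
u(A) = 32/3 (u(A) = 4*(8/3) = 32/3)
y = 795/8 (y = 1060/(32/3) = 1060*(3/32) = 795/8 ≈ 99.375)
(T(6) + 1)**2*y = ((4 + 6*6) + 1)**2*(795/8) = ((4 + 36) + 1)**2*(795/8) = (40 + 1)**2*(795/8) = 41**2*(795/8) = 1681*(795/8) = 1336395/8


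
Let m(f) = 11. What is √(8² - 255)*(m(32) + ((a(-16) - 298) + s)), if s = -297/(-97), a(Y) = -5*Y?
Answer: -19782*I*√191/97 ≈ -2818.5*I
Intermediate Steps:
s = 297/97 (s = -297*(-1/97) = 297/97 ≈ 3.0619)
√(8² - 255)*(m(32) + ((a(-16) - 298) + s)) = √(8² - 255)*(11 + ((-5*(-16) - 298) + 297/97)) = √(64 - 255)*(11 + ((80 - 298) + 297/97)) = √(-191)*(11 + (-218 + 297/97)) = (I*√191)*(11 - 20849/97) = (I*√191)*(-19782/97) = -19782*I*√191/97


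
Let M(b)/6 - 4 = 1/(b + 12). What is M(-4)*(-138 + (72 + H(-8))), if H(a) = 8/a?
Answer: -6633/4 ≈ -1658.3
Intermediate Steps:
M(b) = 24 + 6/(12 + b) (M(b) = 24 + 6/(b + 12) = 24 + 6/(12 + b))
M(-4)*(-138 + (72 + H(-8))) = (6*(49 + 4*(-4))/(12 - 4))*(-138 + (72 + 8/(-8))) = (6*(49 - 16)/8)*(-138 + (72 + 8*(-1/8))) = (6*(1/8)*33)*(-138 + (72 - 1)) = 99*(-138 + 71)/4 = (99/4)*(-67) = -6633/4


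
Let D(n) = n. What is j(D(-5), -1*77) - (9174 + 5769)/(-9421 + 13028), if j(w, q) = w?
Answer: -32978/3607 ≈ -9.1428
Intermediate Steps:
j(D(-5), -1*77) - (9174 + 5769)/(-9421 + 13028) = -5 - (9174 + 5769)/(-9421 + 13028) = -5 - 14943/3607 = -32978/3607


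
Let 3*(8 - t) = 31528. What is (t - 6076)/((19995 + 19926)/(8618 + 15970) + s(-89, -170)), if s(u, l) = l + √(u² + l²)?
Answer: -187499363401712/568993291367 - 1113572685504*√36821/568993291367 ≈ -705.07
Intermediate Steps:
s(u, l) = l + √(l² + u²)
t = -31504/3 (t = 8 - ⅓*31528 = 8 - 31528/3 = -31504/3 ≈ -10501.)
(t - 6076)/((19995 + 19926)/(8618 + 15970) + s(-89, -170)) = (-31504/3 - 6076)/((19995 + 19926)/(8618 + 15970) + (-170 + √((-170)² + (-89)²))) = -49732/(3*(39921/24588 + (-170 + √(28900 + 7921)))) = -49732/(3*(39921*(1/24588) + (-170 + √36821))) = -49732/(3*(13307/8196 + (-170 + √36821))) = -49732/(3*(-1380013/8196 + √36821))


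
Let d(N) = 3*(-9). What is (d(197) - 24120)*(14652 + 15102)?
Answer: -718469838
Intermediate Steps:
d(N) = -27
(d(197) - 24120)*(14652 + 15102) = (-27 - 24120)*(14652 + 15102) = -24147*29754 = -718469838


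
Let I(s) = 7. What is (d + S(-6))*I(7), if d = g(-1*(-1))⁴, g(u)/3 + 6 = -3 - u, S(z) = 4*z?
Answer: 5669832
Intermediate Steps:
g(u) = -27 - 3*u (g(u) = -18 + 3*(-3 - u) = -18 + (-9 - 3*u) = -27 - 3*u)
d = 810000 (d = (-27 - (-3)*(-1))⁴ = (-27 - 3*1)⁴ = (-27 - 3)⁴ = (-30)⁴ = 810000)
(d + S(-6))*I(7) = (810000 + 4*(-6))*7 = (810000 - 24)*7 = 809976*7 = 5669832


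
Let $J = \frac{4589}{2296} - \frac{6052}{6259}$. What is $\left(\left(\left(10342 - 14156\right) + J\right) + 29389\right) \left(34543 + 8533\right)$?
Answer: $\frac{359826123220861}{326606} \approx 1.1017 \cdot 10^{9}$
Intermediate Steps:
$J = \frac{14827159}{14370664}$ ($J = 4589 \cdot \frac{1}{2296} - \frac{6052}{6259} = \frac{4589}{2296} - \frac{6052}{6259} = \frac{14827159}{14370664} \approx 1.0318$)
$\left(\left(\left(10342 - 14156\right) + J\right) + 29389\right) \left(34543 + 8533\right) = \left(\left(\left(10342 - 14156\right) + \frac{14827159}{14370664}\right) + 29389\right) \left(34543 + 8533\right) = \left(\left(-3814 + \frac{14827159}{14370664}\right) + 29389\right) 43076 = \left(- \frac{54794885337}{14370664} + 29389\right) 43076 = \frac{367544558959}{14370664} \cdot 43076 = \frac{359826123220861}{326606}$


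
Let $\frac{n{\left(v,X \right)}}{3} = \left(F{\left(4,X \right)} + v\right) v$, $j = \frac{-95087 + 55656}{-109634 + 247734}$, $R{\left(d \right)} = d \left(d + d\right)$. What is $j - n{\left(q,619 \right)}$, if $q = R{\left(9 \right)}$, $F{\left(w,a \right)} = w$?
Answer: $- \frac{11141395031}{138100} \approx -80676.0$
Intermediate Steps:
$R{\left(d \right)} = 2 d^{2}$ ($R{\left(d \right)} = d 2 d = 2 d^{2}$)
$q = 162$ ($q = 2 \cdot 9^{2} = 2 \cdot 81 = 162$)
$j = - \frac{39431}{138100} \approx -0.28552$
$n{\left(v,X \right)} = 3 v \left(4 + v\right)$ ($n{\left(v,X \right)} = 3 \left(4 + v\right) v = 3 v \left(4 + v\right)$)
$j - n{\left(q,619 \right)} = - \frac{39431}{138100} - 3 \cdot 162 \left(4 + 162\right) = - \frac{39431}{138100} - 3 \cdot 162 \cdot 166 = - \frac{39431}{138100} - 80676 = - \frac{11141395031}{138100}$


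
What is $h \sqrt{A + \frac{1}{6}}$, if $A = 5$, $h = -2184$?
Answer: $- 364 \sqrt{186} \approx -4964.3$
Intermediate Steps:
$h \sqrt{A + \frac{1}{6}} = - 2184 \sqrt{5 + \frac{1}{6}} = - 2184 \sqrt{\frac{31}{6}} = - 2184 \frac{\sqrt{186}}{6} = - 364 \sqrt{186}$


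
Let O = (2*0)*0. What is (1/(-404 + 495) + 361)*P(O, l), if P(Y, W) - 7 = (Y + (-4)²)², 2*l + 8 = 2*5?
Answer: 8640076/91 ≈ 94946.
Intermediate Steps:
O = 0 (O = 0*0 = 0)
l = 1 (l = -4 + (2*5)/2 = -4 + (½)*10 = -4 + 5 = 1)
P(Y, W) = 7 + (16 + Y)² (P(Y, W) = 7 + (Y + (-4)²)² = 7 + (Y + 16)² = 7 + (16 + Y)²)
(1/(-404 + 495) + 361)*P(O, l) = (1/(-404 + 495) + 361)*(7 + (16 + 0)²) = (1/91 + 361)*(7 + 16²) = (1/91 + 361)*(7 + 256) = (32852/91)*263 = 8640076/91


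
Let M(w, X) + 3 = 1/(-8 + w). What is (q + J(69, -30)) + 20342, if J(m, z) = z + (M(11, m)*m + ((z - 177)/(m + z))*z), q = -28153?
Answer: -102255/13 ≈ -7865.8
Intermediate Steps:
M(w, X) = -3 + 1/(-8 + w)
J(m, z) = z - 8*m/3 + z*(-177 + z)/(m + z) (J(m, z) = z + (((25 - 3*11)/(-8 + 11))*m + ((z - 177)/(m + z))*z) = z + (((25 - 33)/3)*m + ((-177 + z)/(m + z))*z) = z + (((⅓)*(-8))*m + ((-177 + z)/(m + z))*z) = z + (-8*m/3 + z*(-177 + z)/(m + z)) = z - 8*m/3 + z*(-177 + z)/(m + z))
(q + J(69, -30)) + 20342 = (-28153 + (-531*(-30) - 8*69² + 6*(-30)² - 5*69*(-30))/(3*(69 - 30))) + 20342 = (-28153 + (⅓)*(15930 - 8*4761 + 6*900 + 10350)/39) + 20342 = (-28153 + (⅓)*(1/39)*(15930 - 38088 + 5400 + 10350)) + 20342 = (-28153 + (⅓)*(1/39)*(-6408)) + 20342 = (-28153 - 712/13) + 20342 = -366701/13 + 20342 = -102255/13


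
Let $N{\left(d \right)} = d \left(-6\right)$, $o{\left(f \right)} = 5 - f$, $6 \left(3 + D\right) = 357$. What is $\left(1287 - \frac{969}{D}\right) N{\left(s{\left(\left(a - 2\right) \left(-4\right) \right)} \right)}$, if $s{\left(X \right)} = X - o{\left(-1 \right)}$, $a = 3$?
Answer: $\frac{8609580}{113} \approx 76191.0$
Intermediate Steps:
$D = \frac{113}{2}$ ($D = -3 + \frac{1}{6} \cdot 357 = -3 + \frac{119}{2} = \frac{113}{2} \approx 56.5$)
$s{\left(X \right)} = -6 + X$ ($s{\left(X \right)} = X - \left(5 - -1\right) = X - \left(5 + 1\right) = X - 6 = -6 + X$)
$N{\left(d \right)} = - 6 d$
$\left(1287 - \frac{969}{D}\right) N{\left(s{\left(\left(a - 2\right) \left(-4\right) \right)} \right)} = \left(1287 - \frac{969}{\frac{113}{2}}\right) \left(- 6 \left(-6 + \left(3 - 2\right) \left(-4\right)\right)\right) = \left(1287 - \frac{1938}{113}\right) \left(- 6 \left(-6 + 1 \left(-4\right)\right)\right) = \left(1287 - \frac{1938}{113}\right) \left(- 6 \left(-6 - 4\right)\right) = \frac{143493 \left(\left(-6\right) \left(-10\right)\right)}{113} = \frac{143493}{113} \cdot 60 = \frac{8609580}{113}$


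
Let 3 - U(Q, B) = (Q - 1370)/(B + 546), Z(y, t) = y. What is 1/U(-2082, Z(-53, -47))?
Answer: 493/4931 ≈ 0.099980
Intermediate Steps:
U(Q, B) = 3 - (-1370 + Q)/(546 + B) (U(Q, B) = 3 - (Q - 1370)/(B + 546) = 3 - (-1370 + Q)/(546 + B))
1/U(-2082, Z(-53, -47)) = 1/((3008 - 1*(-2082) + 3*(-53))/(546 - 53)) = 1/((3008 + 2082 - 159)/493) = 1/((1/493)*4931) = 1/(4931/493) = 493/4931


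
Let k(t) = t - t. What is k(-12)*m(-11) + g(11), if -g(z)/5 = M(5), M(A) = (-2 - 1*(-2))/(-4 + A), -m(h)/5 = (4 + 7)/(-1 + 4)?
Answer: 0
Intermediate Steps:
m(h) = -55/3 (m(h) = -5*(4 + 7)/(-1 + 4) = -55/3)
M(A) = 0 (M(A) = (-2 + 2)/(-4 + A) = 0/(-4 + A) = 0)
g(z) = 0 (g(z) = -5*0 = 0)
k(t) = 0
k(-12)*m(-11) + g(11) = 0*(-55/3) + 0 = 0 + 0 = 0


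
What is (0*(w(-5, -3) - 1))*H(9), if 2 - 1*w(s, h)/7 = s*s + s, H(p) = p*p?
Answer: 0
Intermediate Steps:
H(p) = p²
w(s, h) = 14 - 7*s - 7*s² (w(s, h) = 14 - 7*(s*s + s) = 14 - 7*(s² + s) = 14 - 7*(s + s²) = 14 + (-7*s - 7*s²) = 14 - 7*s - 7*s²)
(0*(w(-5, -3) - 1))*H(9) = (0*((14 - 7*(-5) - 7*(-5)²) - 1))*9² = (0*((14 + 35 - 7*25) - 1))*81 = (0*((14 + 35 - 175) - 1))*81 = (0*(-126 - 1))*81 = (0*(-127))*81 = 0*81 = 0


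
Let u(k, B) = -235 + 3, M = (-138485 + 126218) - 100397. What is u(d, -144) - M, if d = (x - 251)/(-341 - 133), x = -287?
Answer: 112432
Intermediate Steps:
M = -112664 (M = -12267 - 100397 = -112664)
d = 269/237 (d = (-287 - 251)/(-341 - 133) = -538/(-474) = -538*(-1/474) = 269/237 ≈ 1.1350)
u(k, B) = -232
u(d, -144) - M = -232 - 1*(-112664) = -232 + 112664 = 112432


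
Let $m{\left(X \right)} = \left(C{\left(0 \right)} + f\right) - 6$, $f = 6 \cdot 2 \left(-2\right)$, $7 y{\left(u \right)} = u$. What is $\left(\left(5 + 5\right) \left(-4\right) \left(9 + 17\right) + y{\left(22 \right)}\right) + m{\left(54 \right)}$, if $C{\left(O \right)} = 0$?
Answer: $- \frac{7468}{7} \approx -1066.9$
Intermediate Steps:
$y{\left(u \right)} = \frac{u}{7}$
$f = -24$ ($f = 12 \left(-2\right) = -24$)
$m{\left(X \right)} = -30$ ($m{\left(X \right)} = \left(0 - 24\right) - 6 = -24 - 6 = -30$)
$\left(\left(5 + 5\right) \left(-4\right) \left(9 + 17\right) + y{\left(22 \right)}\right) + m{\left(54 \right)} = \left(\left(5 + 5\right) \left(-4\right) \left(9 + 17\right) + \frac{1}{7} \cdot 22\right) - 30 = \left(10 \left(-4\right) 26 + \frac{22}{7}\right) - 30 = \left(\left(-40\right) 26 + \frac{22}{7}\right) - 30 = \left(-1040 + \frac{22}{7}\right) - 30 = - \frac{7258}{7} - 30 = - \frac{7468}{7}$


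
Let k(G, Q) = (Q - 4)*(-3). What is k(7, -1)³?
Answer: 3375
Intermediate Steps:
k(G, Q) = 12 - 3*Q (k(G, Q) = (-4 + Q)*(-3) = 12 - 3*Q)
k(7, -1)³ = (12 - 3*(-1))³ = (12 + 3)³ = 15³ = 3375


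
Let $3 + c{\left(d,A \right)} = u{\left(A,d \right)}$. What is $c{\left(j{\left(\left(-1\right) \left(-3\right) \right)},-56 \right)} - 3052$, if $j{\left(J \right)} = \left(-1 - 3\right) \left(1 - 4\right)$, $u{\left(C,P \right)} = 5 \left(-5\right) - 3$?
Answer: $-3083$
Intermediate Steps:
$u{\left(C,P \right)} = -28$ ($u{\left(C,P \right)} = -25 - 3 = -28$)
$j{\left(J \right)} = 12$ ($j{\left(J \right)} = \left(-4\right) \left(-3\right) = 12$)
$c{\left(d,A \right)} = -31$ ($c{\left(d,A \right)} = -3 - 28 = -31$)
$c{\left(j{\left(\left(-1\right) \left(-3\right) \right)},-56 \right)} - 3052 = -31 - 3052 = -3083$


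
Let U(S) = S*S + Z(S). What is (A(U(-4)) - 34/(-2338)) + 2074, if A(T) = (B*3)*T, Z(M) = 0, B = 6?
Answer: 2761195/1169 ≈ 2362.0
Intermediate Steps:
U(S) = S**2 (U(S) = S*S + 0 = S**2 + 0 = S**2)
A(T) = 18*T (A(T) = (6*3)*T = 18*T)
(A(U(-4)) - 34/(-2338)) + 2074 = (18*(-4)**2 - 34/(-2338)) + 2074 = (18*16 - 34*(-1/2338)) + 2074 = (288 + 17/1169) + 2074 = 336689/1169 + 2074 = 2761195/1169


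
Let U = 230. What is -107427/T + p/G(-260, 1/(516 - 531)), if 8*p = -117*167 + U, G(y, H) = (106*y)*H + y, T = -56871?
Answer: 257463365/717636192 ≈ 0.35877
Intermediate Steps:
G(y, H) = y + 106*H*y (G(y, H) = 106*H*y + y = y + 106*H*y)
p = -19309/8 (p = (-117*167 + 230)/8 = (-19539 + 230)/8 = (⅛)*(-19309) = -19309/8 ≈ -2413.6)
-107427/T + p/G(-260, 1/(516 - 531)) = -107427/(-56871) - 19309*(-1/(260*(1 + 106/(516 - 531))))/8 = -107427*(-1/56871) - 19309*(-1/(260*(1 + 106/(-15))))/8 = 35809/18957 - 19309*(-1/(260*(1 + 106*(-1/15))))/8 = 35809/18957 - 19309*(-1/(260*(1 - 106/15)))/8 = 35809/18957 - 19309/(8*((-260*(-91/15)))) = 35809/18957 - 19309/(8*4732/3) = 35809/18957 - 19309/8*3/4732 = 35809/18957 - 57927/37856 = 257463365/717636192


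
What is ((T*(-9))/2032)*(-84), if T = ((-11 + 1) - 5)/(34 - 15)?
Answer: -2835/9652 ≈ -0.29372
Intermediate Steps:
T = -15/19 (T = (-10 - 5)/19 = -15*1/19 = -15/19 ≈ -0.78947)
((T*(-9))/2032)*(-84) = (-15/19*(-9)/2032)*(-84) = ((135/19)*(1/2032))*(-84) = (135/38608)*(-84) = -2835/9652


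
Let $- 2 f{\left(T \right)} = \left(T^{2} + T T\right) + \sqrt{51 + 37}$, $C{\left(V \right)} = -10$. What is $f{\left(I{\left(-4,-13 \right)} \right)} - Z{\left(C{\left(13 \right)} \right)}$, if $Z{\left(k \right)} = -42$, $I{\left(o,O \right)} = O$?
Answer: $-127 - \sqrt{22} \approx -131.69$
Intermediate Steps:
$f{\left(T \right)} = - \sqrt{22} - T^{2}$ ($f{\left(T \right)} = - \frac{\left(T^{2} + T T\right) + \sqrt{51 + 37}}{2} = - \frac{\left(T^{2} + T^{2}\right) + \sqrt{88}}{2} = - \frac{2 T^{2} + 2 \sqrt{22}}{2} = - \frac{2 \sqrt{22} + 2 T^{2}}{2} = - \sqrt{22} - T^{2}$)
$f{\left(I{\left(-4,-13 \right)} \right)} - Z{\left(C{\left(13 \right)} \right)} = \left(- \sqrt{22} - \left(-13\right)^{2}\right) - -42 = \left(- \sqrt{22} - 169\right) + 42 = \left(-169 - \sqrt{22}\right) + 42 = -127 - \sqrt{22}$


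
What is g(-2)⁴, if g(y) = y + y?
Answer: 256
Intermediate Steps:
g(y) = 2*y
g(-2)⁴ = (2*(-2))⁴ = (-4)⁴ = 256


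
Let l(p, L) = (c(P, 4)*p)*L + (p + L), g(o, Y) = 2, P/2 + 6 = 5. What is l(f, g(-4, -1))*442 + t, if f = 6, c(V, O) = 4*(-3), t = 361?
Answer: -59751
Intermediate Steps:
P = -2 (P = -12 + 2*5 = -12 + 10 = -2)
c(V, O) = -12
l(p, L) = L + p - 12*L*p (l(p, L) = (-12*p)*L + (p + L) = -12*L*p + (L + p) = L + p - 12*L*p)
l(f, g(-4, -1))*442 + t = (2 + 6 - 12*2*6)*442 + 361 = (2 + 6 - 144)*442 + 361 = -136*442 + 361 = -60112 + 361 = -59751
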